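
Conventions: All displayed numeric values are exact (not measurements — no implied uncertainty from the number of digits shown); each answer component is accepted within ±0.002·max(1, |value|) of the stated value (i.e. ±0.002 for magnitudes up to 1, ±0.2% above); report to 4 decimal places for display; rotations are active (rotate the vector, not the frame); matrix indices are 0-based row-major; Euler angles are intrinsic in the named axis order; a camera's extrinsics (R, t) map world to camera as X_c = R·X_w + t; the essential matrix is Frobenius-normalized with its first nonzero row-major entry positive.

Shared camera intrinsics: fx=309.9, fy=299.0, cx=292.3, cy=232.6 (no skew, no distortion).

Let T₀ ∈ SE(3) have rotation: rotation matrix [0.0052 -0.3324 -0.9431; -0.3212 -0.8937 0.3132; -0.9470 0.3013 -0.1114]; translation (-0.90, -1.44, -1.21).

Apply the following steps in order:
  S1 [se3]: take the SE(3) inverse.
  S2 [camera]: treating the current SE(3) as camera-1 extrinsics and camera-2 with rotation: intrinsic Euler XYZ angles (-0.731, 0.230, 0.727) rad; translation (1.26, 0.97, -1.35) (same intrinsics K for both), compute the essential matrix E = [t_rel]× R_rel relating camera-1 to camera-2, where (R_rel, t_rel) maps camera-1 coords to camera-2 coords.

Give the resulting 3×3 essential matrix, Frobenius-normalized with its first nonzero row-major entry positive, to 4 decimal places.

matrix = [0.1143 0.4972 0.2198; -0.2491 0.4922 -0.2200; 0.3625 0.0713 0.4497]

after S1 (invert_se3): R=[0.0052 -0.3212 -0.9470; -0.3324 -0.8937 0.3013; -0.9431 0.3132 -0.1114], t=(-1.6037, -1.2215, -0.5326)
after S2 (essential): [0.1143 0.4972 0.2198; -0.2491 0.4922 -0.2200; 0.3625 0.0713 0.4497]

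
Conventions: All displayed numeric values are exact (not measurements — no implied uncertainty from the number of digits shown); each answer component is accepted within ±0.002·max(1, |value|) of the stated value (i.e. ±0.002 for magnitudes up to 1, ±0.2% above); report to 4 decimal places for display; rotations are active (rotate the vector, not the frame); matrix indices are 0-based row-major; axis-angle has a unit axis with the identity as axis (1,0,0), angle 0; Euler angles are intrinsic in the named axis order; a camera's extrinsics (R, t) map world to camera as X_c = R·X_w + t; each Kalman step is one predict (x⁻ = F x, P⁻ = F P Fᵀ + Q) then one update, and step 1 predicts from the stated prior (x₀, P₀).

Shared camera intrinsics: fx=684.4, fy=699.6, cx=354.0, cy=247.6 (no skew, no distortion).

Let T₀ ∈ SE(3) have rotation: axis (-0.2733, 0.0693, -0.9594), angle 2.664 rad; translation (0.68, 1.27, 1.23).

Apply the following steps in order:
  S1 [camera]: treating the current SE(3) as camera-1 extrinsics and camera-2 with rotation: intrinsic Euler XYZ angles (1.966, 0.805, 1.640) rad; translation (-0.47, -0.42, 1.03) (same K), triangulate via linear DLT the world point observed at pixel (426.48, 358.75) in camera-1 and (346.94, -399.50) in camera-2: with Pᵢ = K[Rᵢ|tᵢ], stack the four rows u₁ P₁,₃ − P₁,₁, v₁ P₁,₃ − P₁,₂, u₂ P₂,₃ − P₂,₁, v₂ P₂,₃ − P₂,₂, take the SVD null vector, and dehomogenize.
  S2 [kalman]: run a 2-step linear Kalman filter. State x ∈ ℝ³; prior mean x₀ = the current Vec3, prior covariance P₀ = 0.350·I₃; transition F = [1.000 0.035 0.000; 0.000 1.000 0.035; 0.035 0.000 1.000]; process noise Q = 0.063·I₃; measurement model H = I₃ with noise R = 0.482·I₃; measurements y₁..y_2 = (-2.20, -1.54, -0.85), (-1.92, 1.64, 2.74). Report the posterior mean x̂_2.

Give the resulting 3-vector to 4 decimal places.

result = (-0.8793, 0.2457, 1.0849)

after S1 (triangulate): (1.3451, 0.2456, 0.9498)
after S2 (kf_track): (-0.8793, 0.2457, 1.0849)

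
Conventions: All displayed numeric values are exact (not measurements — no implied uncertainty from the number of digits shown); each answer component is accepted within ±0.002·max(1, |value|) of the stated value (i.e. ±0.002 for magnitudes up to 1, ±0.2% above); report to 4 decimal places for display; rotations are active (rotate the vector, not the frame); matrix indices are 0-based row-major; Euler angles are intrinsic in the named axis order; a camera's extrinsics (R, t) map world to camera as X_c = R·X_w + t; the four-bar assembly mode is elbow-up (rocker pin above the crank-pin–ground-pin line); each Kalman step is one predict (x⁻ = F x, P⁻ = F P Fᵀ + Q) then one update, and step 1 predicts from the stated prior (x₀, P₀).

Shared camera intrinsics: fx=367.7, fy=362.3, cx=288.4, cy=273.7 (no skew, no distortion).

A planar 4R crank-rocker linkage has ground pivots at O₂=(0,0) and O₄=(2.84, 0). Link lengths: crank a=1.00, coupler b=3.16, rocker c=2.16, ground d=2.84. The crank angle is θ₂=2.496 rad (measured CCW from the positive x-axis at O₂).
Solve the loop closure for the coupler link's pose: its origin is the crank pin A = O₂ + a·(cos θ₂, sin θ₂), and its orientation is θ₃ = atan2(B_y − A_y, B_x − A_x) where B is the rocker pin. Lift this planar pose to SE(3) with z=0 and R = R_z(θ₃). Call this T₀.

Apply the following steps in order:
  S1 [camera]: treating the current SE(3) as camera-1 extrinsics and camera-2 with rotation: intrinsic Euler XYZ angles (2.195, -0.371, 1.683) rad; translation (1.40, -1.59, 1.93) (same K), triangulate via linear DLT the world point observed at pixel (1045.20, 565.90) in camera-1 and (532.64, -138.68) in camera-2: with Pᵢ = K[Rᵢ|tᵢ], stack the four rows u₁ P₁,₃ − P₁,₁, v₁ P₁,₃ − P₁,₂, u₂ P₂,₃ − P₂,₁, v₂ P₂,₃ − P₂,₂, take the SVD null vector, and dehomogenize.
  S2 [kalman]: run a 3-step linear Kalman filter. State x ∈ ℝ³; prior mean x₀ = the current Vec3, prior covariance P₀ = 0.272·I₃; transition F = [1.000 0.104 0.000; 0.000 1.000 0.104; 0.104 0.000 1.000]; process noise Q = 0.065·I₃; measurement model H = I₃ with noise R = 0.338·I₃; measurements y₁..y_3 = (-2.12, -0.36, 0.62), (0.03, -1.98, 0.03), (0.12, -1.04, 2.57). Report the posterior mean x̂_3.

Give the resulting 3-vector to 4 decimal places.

result = (-0.1096, -1.0527, 1.1840)

source (fourbar_fk): coupler pose = R=[0.8962 -0.4437 0.0000; 0.4437 0.8962 0.0000; 0.0000 0.0000 1.0000], t=(-0.7987, 0.6017, 0.0000)
after S1 (triangulate): (1.7181, -1.0033, 0.5763)
after S2 (kf_track): (-0.1096, -1.0527, 1.1840)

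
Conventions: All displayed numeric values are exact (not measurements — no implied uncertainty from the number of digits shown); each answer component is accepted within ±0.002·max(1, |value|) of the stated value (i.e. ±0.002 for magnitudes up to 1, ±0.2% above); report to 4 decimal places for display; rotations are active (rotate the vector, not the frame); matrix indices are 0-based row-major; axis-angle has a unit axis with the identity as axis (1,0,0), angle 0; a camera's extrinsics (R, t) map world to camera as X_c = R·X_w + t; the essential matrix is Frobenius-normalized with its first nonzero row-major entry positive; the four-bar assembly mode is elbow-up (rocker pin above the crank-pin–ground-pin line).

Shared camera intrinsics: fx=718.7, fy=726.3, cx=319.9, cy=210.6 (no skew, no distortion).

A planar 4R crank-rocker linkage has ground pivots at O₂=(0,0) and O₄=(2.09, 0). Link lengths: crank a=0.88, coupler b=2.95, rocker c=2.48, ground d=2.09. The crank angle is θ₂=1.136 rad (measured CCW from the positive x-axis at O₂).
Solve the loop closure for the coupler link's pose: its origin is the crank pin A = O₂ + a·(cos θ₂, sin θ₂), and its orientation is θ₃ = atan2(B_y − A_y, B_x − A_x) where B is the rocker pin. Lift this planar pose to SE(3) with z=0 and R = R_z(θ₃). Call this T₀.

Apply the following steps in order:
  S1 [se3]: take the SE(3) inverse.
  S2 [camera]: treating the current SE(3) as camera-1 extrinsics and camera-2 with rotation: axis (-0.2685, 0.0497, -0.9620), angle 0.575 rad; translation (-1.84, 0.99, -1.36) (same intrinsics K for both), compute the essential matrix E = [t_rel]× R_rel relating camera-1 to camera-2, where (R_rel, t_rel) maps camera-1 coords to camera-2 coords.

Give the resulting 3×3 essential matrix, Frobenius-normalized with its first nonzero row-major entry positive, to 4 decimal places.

matrix = [0.0322 -0.3780 -0.4955; 0.4648 0.0438 -0.2982; 0.4369 0.3272 0.0761]

source (fourbar_fk): coupler pose = R=[0.8502 -0.5265 0.0000; 0.5265 0.8502 0.0000; 0.0000 0.0000 1.0000], t=(0.3707, 0.7981, 0.0000)
after S1 (invert_se3): R=[0.8502 0.5265 0.0000; -0.5265 0.8502 0.0000; 0.0000 0.0000 1.0000], t=(-0.7353, -0.4834, 0.0000)
after S2 (essential): [0.0322 -0.3780 -0.4955; 0.4648 0.0438 -0.2982; 0.4369 0.3272 0.0761]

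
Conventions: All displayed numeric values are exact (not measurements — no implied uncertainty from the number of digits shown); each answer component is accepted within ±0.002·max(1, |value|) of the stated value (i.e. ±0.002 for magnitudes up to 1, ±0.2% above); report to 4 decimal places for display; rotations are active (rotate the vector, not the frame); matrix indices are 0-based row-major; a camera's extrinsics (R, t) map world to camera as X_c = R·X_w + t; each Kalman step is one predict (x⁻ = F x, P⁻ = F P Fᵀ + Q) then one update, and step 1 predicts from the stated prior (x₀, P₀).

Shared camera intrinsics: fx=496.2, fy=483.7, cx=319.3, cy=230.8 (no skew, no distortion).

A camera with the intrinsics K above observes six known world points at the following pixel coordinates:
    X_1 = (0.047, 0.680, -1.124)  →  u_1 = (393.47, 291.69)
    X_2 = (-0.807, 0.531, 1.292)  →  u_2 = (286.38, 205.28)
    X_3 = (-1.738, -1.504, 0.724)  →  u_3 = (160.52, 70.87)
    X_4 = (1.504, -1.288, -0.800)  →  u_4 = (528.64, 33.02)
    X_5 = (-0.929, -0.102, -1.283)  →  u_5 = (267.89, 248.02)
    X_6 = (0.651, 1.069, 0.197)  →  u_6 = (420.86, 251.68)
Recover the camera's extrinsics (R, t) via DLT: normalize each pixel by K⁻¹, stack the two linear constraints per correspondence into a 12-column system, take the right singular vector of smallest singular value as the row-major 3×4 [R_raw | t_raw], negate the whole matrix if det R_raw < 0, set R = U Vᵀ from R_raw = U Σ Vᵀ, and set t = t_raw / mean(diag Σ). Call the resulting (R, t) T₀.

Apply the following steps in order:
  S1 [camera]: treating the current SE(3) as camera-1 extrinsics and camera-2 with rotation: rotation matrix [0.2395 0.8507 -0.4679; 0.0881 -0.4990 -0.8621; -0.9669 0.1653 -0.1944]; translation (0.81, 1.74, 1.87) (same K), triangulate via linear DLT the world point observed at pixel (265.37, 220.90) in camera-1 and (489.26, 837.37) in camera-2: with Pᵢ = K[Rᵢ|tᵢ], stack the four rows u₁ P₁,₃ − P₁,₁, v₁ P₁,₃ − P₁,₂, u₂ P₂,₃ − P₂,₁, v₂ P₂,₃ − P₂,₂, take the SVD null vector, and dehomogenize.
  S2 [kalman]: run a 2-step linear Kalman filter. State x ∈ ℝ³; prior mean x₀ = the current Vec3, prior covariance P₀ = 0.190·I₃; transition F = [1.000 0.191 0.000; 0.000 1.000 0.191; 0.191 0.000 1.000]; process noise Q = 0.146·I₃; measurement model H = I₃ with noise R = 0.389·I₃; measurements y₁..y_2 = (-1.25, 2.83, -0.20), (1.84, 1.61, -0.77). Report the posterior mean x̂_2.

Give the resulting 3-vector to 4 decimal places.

result = (0.4753, 1.1692, -0.9558)

source (pnp_recover): camera pose = R=[0.9763 0.1908 -0.1024; -0.2160 0.8908 -0.3997; 0.0149 0.4123 0.9109], t=(0.3800, -0.4800, 5.2302)
after S1 (triangulate): (-0.8252, -0.6290, -1.9959)
after S2 (kf_track): (0.4753, 1.1692, -0.9558)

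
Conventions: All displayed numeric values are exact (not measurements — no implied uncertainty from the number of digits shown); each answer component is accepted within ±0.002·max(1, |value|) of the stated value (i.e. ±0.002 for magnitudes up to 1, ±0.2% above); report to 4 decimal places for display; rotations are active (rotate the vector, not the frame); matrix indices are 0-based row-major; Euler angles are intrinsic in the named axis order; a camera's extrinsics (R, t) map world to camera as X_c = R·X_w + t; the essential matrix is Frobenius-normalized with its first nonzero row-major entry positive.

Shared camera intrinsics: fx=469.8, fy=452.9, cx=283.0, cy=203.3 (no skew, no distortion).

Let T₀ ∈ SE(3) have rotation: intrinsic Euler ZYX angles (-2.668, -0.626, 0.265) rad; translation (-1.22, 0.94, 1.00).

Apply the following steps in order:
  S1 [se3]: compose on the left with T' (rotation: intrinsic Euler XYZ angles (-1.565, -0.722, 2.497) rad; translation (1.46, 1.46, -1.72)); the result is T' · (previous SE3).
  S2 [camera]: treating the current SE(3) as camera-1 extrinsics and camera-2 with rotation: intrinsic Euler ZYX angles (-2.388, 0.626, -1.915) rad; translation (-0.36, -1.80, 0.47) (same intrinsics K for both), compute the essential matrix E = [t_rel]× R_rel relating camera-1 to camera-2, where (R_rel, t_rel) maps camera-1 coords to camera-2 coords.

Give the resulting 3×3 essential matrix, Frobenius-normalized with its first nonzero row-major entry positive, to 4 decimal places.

matrix = [0.2397 -0.4734 -0.2615; 0.5808 -0.0802 0.3048; 0.0996 0.3048 0.3325]

after S1 (compose_se3): R=[0.2121 -0.1305 -0.9685; 0.9667 0.1735 0.1883; 0.1435 -0.9761 0.1630], t=(1.1071, 2.4731, -0.2297)
after S2 (essential): [0.2397 -0.4734 -0.2615; 0.5808 -0.0802 0.3048; 0.0996 0.3048 0.3325]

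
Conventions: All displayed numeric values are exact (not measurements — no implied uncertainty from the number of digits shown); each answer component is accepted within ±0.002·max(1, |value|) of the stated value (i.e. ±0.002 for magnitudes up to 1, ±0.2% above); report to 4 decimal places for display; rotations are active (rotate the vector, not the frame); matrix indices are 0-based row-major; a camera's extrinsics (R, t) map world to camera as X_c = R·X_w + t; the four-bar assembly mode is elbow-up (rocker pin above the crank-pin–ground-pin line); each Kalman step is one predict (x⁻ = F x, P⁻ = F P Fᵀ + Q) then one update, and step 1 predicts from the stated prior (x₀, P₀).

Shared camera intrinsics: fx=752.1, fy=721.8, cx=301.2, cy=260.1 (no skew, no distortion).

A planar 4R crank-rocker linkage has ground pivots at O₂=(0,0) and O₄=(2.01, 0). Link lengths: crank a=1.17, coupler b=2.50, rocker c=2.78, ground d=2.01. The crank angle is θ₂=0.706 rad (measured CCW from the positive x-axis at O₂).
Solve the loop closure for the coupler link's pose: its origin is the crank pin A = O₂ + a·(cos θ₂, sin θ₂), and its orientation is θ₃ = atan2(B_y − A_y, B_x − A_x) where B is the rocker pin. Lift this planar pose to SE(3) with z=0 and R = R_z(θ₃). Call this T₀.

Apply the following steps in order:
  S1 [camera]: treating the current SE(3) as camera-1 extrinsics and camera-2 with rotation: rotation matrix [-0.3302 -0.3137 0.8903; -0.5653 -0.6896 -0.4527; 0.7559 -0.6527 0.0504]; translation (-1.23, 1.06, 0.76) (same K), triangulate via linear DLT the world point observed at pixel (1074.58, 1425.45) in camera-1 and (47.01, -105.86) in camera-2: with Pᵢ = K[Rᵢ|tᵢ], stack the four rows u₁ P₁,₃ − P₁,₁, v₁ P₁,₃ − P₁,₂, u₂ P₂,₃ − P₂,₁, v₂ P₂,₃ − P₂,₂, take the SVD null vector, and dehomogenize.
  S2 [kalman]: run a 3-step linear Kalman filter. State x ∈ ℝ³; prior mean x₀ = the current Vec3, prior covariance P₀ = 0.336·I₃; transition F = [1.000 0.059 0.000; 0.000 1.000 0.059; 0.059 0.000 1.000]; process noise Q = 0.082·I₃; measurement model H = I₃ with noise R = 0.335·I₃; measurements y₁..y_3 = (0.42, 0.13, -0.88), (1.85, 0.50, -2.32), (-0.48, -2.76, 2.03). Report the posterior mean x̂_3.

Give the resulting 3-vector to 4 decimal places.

source (fourbar_fk): coupler pose = R=[0.6034 -0.7974 0.0000; 0.7974 0.6034 0.0000; 0.0000 0.0000 1.0000], t=(0.8903, 0.7591, 0.0000)
after S1 (triangulate): (1.7163, 0.4830, 1.4984)
after S2 (kf_track): (0.6068, -0.9299, 0.2919)

result = (0.6068, -0.9299, 0.2919)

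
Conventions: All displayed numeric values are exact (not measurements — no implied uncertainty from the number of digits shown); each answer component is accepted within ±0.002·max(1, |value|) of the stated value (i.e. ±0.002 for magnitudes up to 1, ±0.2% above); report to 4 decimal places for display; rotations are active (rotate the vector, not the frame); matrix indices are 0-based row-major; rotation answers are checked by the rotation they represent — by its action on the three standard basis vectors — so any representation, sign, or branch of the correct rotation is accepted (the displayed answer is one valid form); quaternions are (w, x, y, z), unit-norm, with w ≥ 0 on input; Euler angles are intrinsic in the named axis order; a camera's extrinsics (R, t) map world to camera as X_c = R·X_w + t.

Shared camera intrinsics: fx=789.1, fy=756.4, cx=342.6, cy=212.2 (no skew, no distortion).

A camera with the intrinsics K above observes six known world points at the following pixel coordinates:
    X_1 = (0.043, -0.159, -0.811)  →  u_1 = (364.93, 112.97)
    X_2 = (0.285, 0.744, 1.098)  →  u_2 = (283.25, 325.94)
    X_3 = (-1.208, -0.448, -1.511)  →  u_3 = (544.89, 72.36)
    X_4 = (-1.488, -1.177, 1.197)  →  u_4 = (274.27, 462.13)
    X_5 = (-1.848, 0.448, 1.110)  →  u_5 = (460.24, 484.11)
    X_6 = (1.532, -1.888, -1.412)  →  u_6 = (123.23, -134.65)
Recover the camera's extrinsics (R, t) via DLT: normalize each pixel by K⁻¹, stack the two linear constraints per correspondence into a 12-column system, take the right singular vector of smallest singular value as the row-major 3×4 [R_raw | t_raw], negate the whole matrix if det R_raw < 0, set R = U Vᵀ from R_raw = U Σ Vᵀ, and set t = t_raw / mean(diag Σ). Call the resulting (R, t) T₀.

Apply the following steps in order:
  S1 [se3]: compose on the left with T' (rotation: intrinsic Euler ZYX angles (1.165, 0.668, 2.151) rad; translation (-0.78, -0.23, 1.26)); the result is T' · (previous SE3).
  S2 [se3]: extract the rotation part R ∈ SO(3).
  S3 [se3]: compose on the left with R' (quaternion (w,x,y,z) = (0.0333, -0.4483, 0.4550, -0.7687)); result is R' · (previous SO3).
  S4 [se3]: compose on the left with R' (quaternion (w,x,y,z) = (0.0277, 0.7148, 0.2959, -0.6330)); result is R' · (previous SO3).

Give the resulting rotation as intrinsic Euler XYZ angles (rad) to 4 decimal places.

source (pnp_recover): camera pose = R=[-0.6799 0.5244 -0.5127; -0.4416 0.2654 0.8571; 0.5855 0.8091 0.0511], t=(-0.1400, -0.0000, 5.9101)
after S1 (compose_se3): R=[-0.1520 0.8637 0.4805; -0.9810 -0.0724 -0.1801; -0.1208 -0.4987 0.8583], t=(2.9259, -4.1260, -1.1968)
after S2 (rot_of_se3): [-0.1520 0.8637 0.4805; -0.9810 -0.0724 -0.1801; -0.1208 -0.4987 0.8583]
after S3 (compose_so3): [0.3536 -0.8477 0.3955; 0.7233 -0.0204 -0.6902; 0.5931 0.5301 0.6059]
after S4 (compose_so3): [-0.1874 -0.5003 -0.8453; -0.7040 -0.5317 0.4708; -0.6850 0.6834 -0.2526]

rotation (euler_xyz) = (-2.0632, -1.0072, 1.9292)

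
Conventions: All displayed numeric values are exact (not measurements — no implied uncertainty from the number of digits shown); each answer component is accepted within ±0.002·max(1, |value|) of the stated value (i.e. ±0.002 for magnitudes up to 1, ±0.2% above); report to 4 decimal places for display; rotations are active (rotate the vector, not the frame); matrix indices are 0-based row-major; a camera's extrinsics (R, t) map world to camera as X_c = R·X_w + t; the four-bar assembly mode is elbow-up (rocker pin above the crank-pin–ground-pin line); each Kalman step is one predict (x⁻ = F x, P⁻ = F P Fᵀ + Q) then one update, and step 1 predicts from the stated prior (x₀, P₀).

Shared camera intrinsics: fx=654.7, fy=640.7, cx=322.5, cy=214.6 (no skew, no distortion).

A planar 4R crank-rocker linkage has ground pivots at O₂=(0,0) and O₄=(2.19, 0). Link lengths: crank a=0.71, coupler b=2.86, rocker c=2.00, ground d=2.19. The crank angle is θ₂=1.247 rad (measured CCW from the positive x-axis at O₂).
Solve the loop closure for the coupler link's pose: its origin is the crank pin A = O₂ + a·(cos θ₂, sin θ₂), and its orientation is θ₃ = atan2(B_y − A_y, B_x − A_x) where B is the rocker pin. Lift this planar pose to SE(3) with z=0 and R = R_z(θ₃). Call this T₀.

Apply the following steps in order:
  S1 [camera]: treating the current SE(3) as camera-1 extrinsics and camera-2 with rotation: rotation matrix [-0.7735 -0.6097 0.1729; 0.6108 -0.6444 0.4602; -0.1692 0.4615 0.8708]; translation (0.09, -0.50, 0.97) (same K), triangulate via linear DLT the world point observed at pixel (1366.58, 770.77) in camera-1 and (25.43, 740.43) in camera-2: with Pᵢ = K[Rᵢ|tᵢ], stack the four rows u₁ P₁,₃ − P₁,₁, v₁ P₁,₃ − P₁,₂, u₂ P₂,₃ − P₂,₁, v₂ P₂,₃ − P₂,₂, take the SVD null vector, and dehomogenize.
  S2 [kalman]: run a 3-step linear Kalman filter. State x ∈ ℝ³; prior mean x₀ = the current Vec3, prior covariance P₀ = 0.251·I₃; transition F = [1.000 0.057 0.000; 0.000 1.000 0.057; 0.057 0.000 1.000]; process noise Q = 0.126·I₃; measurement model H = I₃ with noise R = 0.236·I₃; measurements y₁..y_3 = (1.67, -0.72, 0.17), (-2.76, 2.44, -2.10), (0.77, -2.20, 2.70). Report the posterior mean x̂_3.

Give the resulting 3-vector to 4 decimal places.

result = (0.0714, -0.6381, 0.9608)

source (fourbar_fk): coupler pose = R=[0.9030 -0.4297 0.0000; 0.4297 0.9030 0.0000; 0.0000 0.0000 1.0000], t=(0.2259, 0.6731, 0.0000)
after S1 (triangulate): (1.5720, -0.3984, 1.1391)
after S2 (kf_track): (0.0714, -0.6381, 0.9608)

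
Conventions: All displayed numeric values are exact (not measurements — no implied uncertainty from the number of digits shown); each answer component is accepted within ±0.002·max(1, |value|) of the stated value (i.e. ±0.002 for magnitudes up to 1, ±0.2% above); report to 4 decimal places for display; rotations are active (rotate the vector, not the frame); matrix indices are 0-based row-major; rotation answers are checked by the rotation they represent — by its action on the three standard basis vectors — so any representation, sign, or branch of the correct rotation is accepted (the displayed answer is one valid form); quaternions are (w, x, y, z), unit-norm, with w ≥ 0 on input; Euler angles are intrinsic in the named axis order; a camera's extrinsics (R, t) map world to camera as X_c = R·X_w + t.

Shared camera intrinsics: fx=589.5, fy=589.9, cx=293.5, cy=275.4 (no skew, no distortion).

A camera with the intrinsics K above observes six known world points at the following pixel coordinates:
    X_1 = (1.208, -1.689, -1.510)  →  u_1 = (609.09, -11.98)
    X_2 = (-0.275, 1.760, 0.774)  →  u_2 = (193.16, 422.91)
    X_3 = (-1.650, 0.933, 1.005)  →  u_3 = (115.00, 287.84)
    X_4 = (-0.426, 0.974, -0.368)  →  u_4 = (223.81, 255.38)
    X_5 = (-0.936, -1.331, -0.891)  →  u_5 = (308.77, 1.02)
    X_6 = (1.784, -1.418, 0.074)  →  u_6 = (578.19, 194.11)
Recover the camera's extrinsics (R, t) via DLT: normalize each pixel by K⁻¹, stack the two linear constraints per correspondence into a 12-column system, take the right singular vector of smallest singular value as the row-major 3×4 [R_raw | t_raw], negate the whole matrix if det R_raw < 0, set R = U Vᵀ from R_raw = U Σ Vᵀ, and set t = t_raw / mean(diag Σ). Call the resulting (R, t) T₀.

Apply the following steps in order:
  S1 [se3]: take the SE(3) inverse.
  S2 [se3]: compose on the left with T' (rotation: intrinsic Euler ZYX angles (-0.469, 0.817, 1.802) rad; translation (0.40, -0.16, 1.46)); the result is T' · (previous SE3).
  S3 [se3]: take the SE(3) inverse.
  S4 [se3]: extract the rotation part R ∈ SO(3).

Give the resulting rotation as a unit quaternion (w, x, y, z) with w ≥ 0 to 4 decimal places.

source (pnp_recover): camera pose = R=[0.8929 -0.4449 -0.0693; 0.4028 0.7207 0.5642; -0.2011 -0.5317 0.8227], t=(0.3100, -0.4600, 4.7800)
after S1 (invert_se3): R=[0.8929 0.4028 -0.2011; -0.4449 0.7207 -0.5317; -0.0693 0.5642 0.8227], t=(0.8696, 3.0109, -3.6517)
after S2 (compose_se3): R=[0.3504 0.2952 -0.8889; 0.0123 -0.9504 -0.3108; -0.9365 0.0979 -0.3366], t=(4.6760, 0.8847, 3.4045)
after S3 (invert_se3): R=[0.3504 0.0123 -0.9365; 0.2952 -0.9504 0.0979; -0.8889 -0.3108 -0.3366], t=(1.5391, -0.8732, 5.5773)
after S4 (rot_of_se3): [0.3504 0.0123 -0.9365; 0.2952 -0.9504 0.0979; -0.8889 -0.3108 -0.3366]

rotation (quat) = (0.1258, -0.8120, -0.0947, 0.5620)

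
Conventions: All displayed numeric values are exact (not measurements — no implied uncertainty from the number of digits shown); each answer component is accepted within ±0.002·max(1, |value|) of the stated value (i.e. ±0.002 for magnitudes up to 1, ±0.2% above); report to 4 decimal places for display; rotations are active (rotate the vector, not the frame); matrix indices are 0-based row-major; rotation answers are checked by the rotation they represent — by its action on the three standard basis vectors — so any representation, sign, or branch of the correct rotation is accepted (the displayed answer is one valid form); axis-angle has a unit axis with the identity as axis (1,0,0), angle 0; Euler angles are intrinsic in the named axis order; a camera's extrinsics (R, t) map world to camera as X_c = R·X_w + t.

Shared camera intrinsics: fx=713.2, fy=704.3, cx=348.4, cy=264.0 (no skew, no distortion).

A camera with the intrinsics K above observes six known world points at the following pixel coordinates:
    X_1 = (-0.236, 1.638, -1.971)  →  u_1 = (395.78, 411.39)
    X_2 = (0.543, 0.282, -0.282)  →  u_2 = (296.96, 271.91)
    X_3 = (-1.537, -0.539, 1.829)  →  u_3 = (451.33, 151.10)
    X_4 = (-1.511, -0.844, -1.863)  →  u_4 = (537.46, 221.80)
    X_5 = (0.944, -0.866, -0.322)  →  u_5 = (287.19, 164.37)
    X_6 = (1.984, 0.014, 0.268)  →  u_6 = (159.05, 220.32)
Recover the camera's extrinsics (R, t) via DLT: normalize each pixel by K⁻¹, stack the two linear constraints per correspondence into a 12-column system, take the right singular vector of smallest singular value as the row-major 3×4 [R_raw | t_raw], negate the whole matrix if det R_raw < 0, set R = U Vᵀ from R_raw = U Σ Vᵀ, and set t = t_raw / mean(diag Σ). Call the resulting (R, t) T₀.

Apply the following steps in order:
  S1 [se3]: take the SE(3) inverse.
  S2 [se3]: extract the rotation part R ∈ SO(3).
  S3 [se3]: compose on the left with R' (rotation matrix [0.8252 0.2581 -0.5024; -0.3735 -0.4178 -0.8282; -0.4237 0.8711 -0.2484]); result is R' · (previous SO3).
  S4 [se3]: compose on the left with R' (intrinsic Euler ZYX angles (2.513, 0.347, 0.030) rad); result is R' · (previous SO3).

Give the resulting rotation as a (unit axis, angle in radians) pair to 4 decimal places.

source (pnp_recover): camera pose = R=[-0.9017 -0.1908 -0.3880; -0.1403 0.9779 -0.1547; 0.4089 -0.0851 -0.9086], t=(-0.1000, -0.1600, 6.9501)
after S1 (invert_se3): R=[-0.9017 -0.1403 0.4089; -0.1908 0.9779 -0.0851; -0.3880 -0.1547 -0.9086], t=(-2.9549, 0.7288, 6.2512)
after S2 (rot_of_se3): [-0.9017 -0.1403 0.4089; -0.1908 0.9779 -0.0851; -0.3880 -0.1547 -0.9086]
after S3 (compose_so3): [-0.5984 0.2144 0.7720; 0.7378 -0.2280 0.6353; 0.3122 0.9498 -0.0217]
after S4 (compose_so3): [-0.0649 -0.2715 -0.9602; -0.8530 0.5144 -0.0878; 0.5178 0.8134 -0.2650]

rotation (axis_angle) = ((0.4935, -0.8094, -0.3184), 1.9908)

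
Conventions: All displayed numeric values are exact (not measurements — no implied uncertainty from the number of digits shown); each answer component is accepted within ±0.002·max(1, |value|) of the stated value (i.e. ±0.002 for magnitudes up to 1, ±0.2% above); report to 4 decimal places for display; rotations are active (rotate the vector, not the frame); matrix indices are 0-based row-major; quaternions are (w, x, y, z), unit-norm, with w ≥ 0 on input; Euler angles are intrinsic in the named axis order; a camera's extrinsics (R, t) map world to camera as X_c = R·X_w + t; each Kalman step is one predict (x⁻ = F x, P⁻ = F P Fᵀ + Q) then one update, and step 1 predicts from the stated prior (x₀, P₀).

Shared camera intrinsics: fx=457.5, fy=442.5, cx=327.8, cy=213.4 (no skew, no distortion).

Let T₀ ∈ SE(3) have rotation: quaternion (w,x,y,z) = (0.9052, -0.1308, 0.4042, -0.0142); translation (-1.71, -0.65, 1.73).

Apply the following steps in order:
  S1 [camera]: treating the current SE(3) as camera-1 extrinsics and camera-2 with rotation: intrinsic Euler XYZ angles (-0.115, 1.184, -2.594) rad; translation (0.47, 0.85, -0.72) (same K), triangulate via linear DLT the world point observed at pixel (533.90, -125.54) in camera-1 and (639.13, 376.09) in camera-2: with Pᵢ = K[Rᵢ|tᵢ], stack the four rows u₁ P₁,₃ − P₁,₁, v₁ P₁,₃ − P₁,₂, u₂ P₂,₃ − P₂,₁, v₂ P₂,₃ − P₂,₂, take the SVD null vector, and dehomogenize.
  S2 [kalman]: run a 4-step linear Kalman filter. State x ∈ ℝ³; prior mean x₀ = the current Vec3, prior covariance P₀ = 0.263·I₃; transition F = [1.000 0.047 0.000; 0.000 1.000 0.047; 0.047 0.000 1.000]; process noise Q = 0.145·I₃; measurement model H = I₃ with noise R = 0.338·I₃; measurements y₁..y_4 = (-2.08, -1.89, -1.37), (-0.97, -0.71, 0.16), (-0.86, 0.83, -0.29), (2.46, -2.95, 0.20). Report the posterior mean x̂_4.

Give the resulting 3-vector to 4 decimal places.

result = (0.7432, -1.4454, 0.0108)

after S1 (triangulate): (1.8685, -0.5201, 1.4208)
after S2 (kf_track): (0.7432, -1.4454, 0.0108)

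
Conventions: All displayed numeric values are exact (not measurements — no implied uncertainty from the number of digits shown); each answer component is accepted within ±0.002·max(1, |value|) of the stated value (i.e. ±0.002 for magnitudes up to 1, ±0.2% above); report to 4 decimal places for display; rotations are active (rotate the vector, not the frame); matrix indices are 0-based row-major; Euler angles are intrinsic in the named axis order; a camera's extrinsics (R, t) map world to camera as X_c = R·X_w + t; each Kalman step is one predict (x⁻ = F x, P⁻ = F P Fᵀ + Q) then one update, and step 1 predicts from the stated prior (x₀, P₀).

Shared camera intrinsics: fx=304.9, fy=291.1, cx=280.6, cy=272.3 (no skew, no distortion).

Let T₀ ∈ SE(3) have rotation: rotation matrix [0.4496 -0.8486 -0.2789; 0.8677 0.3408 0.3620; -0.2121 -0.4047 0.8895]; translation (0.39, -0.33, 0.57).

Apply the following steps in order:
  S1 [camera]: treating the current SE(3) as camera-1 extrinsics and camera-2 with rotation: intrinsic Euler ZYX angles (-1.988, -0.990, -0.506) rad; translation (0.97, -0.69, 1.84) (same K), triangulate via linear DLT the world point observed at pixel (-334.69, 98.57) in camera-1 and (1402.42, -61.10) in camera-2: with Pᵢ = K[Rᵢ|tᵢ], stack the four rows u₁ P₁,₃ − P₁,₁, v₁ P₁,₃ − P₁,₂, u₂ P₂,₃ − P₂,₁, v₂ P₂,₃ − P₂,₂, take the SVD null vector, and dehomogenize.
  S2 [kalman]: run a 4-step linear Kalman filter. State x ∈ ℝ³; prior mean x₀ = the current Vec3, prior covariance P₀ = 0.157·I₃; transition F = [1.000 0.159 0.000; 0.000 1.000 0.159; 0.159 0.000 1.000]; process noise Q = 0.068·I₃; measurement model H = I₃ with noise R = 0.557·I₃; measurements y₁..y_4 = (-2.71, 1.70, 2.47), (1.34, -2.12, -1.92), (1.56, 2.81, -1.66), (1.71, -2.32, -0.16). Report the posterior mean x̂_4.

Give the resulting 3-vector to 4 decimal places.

result = (0.6022, 0.2843, -0.4095)

after S1 (triangulate): (-1.2052, 1.6434, 0.8063)
after S2 (kf_track): (0.6022, 0.2843, -0.4095)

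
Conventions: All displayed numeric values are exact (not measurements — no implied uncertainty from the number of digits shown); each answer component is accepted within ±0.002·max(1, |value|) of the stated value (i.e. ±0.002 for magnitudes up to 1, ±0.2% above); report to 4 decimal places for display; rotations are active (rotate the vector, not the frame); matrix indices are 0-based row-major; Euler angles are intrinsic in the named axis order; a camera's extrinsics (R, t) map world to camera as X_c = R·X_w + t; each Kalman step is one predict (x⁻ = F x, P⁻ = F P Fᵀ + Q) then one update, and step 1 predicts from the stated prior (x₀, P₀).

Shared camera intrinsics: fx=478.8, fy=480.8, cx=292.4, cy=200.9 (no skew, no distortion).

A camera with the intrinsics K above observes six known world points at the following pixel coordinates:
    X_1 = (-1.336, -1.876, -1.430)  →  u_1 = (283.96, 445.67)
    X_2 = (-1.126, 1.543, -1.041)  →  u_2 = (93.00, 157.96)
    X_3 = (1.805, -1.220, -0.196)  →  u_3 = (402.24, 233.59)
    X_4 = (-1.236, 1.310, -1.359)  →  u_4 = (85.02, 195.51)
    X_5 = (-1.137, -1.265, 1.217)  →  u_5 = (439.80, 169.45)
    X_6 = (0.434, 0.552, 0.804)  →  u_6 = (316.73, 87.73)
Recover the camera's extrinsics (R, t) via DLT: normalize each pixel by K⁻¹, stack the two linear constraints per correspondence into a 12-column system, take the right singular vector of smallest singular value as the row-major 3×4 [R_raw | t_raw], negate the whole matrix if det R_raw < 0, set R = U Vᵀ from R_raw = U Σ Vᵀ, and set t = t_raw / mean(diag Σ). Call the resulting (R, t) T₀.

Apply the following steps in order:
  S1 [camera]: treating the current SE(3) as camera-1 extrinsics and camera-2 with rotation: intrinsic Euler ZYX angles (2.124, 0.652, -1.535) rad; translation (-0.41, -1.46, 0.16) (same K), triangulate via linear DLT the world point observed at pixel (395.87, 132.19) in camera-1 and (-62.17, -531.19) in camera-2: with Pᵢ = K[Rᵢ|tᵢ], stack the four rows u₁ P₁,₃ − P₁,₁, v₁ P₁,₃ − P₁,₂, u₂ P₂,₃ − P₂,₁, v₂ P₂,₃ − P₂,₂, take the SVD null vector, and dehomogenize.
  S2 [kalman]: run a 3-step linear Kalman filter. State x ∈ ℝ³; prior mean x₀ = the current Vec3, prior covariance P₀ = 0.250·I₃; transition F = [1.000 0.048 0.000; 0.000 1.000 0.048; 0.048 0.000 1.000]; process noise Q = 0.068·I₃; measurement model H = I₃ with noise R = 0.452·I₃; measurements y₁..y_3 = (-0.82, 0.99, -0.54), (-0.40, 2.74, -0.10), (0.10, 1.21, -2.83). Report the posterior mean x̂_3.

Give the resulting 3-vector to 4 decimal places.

result = (-0.5108, 1.0277, -0.7842)

source (pnp_recover): camera pose = R=[0.4360 -0.6956 0.5710; -0.1076 -0.6702 -0.7343; 0.8935 0.2587 -0.3671], t=(0.0200, -0.3100, 5.3600)
after S1 (triangulate): (-1.2363, -0.8489, 1.2313)
after S2 (kf_track): (-0.5108, 1.0277, -0.7842)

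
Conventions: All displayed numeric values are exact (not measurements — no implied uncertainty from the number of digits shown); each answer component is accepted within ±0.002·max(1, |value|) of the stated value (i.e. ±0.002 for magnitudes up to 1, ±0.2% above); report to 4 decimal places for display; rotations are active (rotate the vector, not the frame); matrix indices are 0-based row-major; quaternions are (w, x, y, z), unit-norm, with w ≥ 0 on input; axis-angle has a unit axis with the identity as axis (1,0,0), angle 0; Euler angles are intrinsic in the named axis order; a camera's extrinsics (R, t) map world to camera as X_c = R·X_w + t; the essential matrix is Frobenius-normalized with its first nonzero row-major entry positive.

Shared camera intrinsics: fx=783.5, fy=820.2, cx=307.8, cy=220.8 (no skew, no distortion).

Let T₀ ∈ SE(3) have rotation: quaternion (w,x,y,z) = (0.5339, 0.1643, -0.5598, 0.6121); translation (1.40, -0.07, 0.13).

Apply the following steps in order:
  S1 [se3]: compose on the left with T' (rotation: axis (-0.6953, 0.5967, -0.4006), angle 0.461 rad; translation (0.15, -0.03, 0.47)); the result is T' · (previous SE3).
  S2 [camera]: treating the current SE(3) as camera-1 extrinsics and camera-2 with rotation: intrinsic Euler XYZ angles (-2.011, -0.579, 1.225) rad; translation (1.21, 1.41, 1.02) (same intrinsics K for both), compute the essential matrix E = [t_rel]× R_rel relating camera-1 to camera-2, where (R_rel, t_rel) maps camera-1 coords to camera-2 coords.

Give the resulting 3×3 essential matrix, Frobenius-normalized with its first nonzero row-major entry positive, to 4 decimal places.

after S1 (compose_se3): R=[-0.0571 -0.9159 -0.3973; 0.7485 0.2241 -0.6242; 0.6607 -0.3330 0.6728], t=(1.5034, -0.3685, 0.2811)
after S2 (essential): [0.0209 -0.1974 0.6769; -0.5103 -0.1788 -0.0029; 0.4338 0.1331 0.0649]

matrix = [0.0209 -0.1974 0.6769; -0.5103 -0.1788 -0.0029; 0.4338 0.1331 0.0649]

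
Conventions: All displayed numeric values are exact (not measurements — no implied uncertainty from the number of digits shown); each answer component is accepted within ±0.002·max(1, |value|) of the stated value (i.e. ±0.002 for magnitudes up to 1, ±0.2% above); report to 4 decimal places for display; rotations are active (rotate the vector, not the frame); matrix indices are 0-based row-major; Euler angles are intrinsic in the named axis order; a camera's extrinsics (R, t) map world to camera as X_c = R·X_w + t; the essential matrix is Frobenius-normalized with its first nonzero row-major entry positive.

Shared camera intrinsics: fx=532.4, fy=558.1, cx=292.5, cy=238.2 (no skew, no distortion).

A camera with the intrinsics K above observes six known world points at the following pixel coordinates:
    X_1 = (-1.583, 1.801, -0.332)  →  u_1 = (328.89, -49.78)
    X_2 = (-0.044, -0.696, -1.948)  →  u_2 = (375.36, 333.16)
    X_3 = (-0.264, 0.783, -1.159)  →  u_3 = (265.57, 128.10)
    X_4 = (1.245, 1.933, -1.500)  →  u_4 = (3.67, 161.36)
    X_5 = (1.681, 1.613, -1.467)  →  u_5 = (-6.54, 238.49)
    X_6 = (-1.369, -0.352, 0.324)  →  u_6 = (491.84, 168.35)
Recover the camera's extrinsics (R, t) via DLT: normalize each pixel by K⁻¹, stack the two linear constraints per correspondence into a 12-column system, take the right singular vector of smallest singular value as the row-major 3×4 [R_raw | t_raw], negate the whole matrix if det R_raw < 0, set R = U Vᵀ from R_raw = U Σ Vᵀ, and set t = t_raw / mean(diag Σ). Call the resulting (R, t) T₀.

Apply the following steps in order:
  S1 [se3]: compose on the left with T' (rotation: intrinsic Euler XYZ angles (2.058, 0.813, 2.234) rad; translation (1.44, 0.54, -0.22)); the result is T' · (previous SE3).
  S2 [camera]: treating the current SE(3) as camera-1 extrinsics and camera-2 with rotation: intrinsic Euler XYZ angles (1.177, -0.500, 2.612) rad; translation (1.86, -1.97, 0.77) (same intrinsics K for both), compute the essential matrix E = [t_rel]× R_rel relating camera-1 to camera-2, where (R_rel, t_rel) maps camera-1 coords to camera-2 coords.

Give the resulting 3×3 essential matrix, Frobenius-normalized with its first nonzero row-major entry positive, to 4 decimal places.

matrix = [0.0689 0.1939 0.0773; -0.3126 -0.4248 -0.4247; 0.2078 -0.5274 0.4144]

source (pnp_recover): camera pose = R=[-0.7048 -0.6532 0.2767; 0.6911 -0.7203 0.0598; 0.1603 0.2334 0.9591], t=(0.4600, 0.0900, 4.6501)
after S1 (compose_se3): R=[0.0404 0.8361 0.5472; 0.2908 0.5141 -0.8069; -0.9559 0.1917 -0.2224], t=(4.5742, -2.6553, -1.5653)
after S2 (essential): [0.0689 0.1939 0.0773; -0.3126 -0.4248 -0.4247; 0.2078 -0.5274 0.4144]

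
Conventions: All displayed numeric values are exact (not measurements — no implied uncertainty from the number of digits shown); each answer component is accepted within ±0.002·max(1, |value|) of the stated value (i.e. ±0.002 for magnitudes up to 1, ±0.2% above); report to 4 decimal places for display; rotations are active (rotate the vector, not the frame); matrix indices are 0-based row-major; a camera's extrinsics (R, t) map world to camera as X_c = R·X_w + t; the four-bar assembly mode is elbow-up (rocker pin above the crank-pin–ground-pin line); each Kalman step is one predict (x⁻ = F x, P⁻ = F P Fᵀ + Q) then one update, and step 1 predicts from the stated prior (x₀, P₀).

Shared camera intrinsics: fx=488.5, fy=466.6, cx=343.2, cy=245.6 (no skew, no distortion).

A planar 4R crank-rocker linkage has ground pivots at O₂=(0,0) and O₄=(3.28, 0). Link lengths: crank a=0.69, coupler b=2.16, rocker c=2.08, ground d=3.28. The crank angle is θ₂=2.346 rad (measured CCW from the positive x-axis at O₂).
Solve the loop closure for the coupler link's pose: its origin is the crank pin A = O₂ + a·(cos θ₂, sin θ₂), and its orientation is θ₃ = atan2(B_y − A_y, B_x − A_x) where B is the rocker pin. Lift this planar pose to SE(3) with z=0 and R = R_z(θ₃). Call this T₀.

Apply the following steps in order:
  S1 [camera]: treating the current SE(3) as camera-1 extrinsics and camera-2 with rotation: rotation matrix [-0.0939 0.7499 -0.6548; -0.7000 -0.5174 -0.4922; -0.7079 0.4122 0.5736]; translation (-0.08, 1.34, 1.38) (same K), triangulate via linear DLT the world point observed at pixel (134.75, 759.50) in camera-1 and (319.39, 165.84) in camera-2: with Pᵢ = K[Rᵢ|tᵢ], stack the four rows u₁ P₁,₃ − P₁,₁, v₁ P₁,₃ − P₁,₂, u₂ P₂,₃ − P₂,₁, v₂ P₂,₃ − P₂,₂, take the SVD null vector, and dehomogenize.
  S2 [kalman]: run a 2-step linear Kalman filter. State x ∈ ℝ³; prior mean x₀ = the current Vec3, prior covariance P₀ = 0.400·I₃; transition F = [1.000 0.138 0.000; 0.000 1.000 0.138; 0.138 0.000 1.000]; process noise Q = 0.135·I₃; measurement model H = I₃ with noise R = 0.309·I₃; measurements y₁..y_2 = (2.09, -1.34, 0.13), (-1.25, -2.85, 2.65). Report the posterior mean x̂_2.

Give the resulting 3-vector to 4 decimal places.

source (fourbar_fk): coupler pose = R=[0.9484 -0.3171 0.0000; 0.3171 0.9484 0.0000; 0.0000 0.0000 1.0000], t=(-0.4829, 0.4929, 0.0000)
after S1 (triangulate): (0.2001, 1.5420, 1.8329)
after S2 (kf_track): (-0.0281, -1.5448, 1.6846)

result = (-0.0281, -1.5448, 1.6846)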